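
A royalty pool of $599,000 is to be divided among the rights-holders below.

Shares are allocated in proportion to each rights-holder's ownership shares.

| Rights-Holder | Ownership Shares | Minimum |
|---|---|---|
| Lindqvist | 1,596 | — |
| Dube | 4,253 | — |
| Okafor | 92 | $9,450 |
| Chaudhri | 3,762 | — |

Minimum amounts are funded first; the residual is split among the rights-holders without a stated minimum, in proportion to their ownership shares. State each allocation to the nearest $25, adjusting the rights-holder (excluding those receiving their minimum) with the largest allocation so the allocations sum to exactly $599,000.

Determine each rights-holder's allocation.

Minimums first: Okafor $9,450. Remaining pool $589,550.
Remaining pool split over remaining ownership shares 9,611: Lindqvist 97,900.51 → $97,900; Dube 260,884.00 → $260,875; Chaudhri 230,765.49 → $230,775.

Lindqvist: $97,900; Dube: $260,875; Okafor: $9,450; Chaudhri: $230,775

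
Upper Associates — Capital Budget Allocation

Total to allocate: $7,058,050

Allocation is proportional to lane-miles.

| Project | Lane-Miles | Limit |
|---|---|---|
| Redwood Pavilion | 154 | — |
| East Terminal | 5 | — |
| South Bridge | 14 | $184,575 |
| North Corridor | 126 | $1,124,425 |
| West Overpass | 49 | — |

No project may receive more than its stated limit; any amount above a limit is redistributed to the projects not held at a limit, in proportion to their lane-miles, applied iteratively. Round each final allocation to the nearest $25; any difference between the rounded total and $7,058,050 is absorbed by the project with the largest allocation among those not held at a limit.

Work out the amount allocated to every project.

Redwood Pavilion: $4,256,500 · East Terminal: $138,200 · South Bridge: $184,575 · North Corridor: $1,124,425 · West Overpass: $1,354,350

Combined lane-miles = 348.
Proportional shares (ignoring caps): Redwood Pavilion 3,123,389.94; East Terminal 101,408.76; South Bridge 283,944.54; North Corridor 2,555,500.86; West Overpass 993,805.89.
Capped: South Bridge ($184,575), North Corridor ($1,124,425); remaining pool $5,749,050 reallocated over remaining lane-miles 208.
Shares after redistribution: Redwood Pavilion 4,256,508.17 → $4,256,500; East Terminal 138,198.32 → $138,200; West Overpass 1,354,343.51 → $1,354,350.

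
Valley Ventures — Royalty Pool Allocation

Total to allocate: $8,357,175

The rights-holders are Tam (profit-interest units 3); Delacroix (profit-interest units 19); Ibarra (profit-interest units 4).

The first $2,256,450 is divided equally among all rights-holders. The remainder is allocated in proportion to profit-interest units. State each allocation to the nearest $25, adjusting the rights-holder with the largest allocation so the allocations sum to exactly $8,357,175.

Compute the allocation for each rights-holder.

Tam: $1,456,075 · Delacroix: $5,210,375 · Ibarra: $1,690,725

First tranche $2,256,450 split equally: $752,150 each.
Remainder $6,100,725 by profit-interest units (total 26): Tam 703,929.81 → $703,925; Delacroix 4,458,222.12 → $4,458,225; Ibarra 938,573.08 → $938,575.
Totals: Tam $752,150 + $703,925 = $1,456,075; Delacroix $752,150 + $4,458,225 = $5,210,375; Ibarra $752,150 + $938,575 = $1,690,725.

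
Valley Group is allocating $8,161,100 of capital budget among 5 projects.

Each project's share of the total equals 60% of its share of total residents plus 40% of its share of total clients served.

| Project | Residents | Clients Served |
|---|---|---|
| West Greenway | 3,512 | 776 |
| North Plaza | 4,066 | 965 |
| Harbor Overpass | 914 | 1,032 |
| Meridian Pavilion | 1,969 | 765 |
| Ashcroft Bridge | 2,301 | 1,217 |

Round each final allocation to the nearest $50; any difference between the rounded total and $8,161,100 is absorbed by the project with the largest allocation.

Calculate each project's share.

West Greenway: $1,880,250 | North Plaza: $2,222,550 | Harbor Overpass: $1,059,200 | Meridian Pavilion: $1,280,700 | Ashcroft Bridge: $1,718,400

Residents total 12,762; clients served total 4,755.
Blended shares (60% residents + 40% clients served): West Greenway 0.2304; North Plaza 0.2723; Harbor Overpass 0.1298; Meridian Pavilion 0.1569; Ashcroft Bridge 0.2106.
Proportional shares: West Greenway 1,880,267.17; North Plaza 2,222,585.55; Harbor Overpass 1,059,190.01; Meridian Pavilion 1,280,680.70; Ashcroft Bridge 1,718,376.58.
At nearest $50: West Greenway $1,880,250; North Plaza $2,222,600; Harbor Overpass $1,059,200; Meridian Pavilion $1,280,700; Ashcroft Bridge $1,718,400. Sum = $8,161,150.
Difference $8,161,100 − $8,161,150 = −$50 applied to largest allocation (North Plaza): North Plaza becomes $2,222,550.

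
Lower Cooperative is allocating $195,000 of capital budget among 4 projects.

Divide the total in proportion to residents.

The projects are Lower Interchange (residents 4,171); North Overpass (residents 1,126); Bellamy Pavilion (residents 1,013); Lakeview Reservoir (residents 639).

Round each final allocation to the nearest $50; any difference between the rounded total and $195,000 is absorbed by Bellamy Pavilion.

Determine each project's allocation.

Lower Interchange: $117,050 | North Overpass: $31,600 | Bellamy Pavilion: $28,400 | Lakeview Reservoir: $17,950

Residents total: 6,949.
Pro-rata amounts: Lower Interchange 4,171/6,949 × $195,000 = 117,044.90; North Overpass 1,126/6,949 × $195,000 = 31,597.35; Bellamy Pavilion 1,013/6,949 × $195,000 = 28,426.39; Lakeview Reservoir 639/6,949 × $195,000 = 17,931.36.
Rounded to nearest $50: Lower Interchange $117,050; North Overpass $31,600; Bellamy Pavilion $28,450; Lakeview Reservoir $17,950. Sum = $195,050.
Difference $195,000 − $195,050 = −$50 applied to Bellamy Pavilion: Bellamy Pavilion becomes $28,400.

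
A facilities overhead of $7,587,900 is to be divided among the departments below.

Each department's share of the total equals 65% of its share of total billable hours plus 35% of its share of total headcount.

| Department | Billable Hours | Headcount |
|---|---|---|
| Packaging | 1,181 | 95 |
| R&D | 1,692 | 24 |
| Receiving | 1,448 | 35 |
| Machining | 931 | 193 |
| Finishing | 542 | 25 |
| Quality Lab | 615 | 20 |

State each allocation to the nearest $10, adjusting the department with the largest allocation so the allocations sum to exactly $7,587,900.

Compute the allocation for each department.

Packaging: $1,552,470 · R&D: $1,464,700 · Receiving: $1,351,450 · Machining: $2,024,020 · Finishing: $586,480 · Quality Lab: $608,780

Billable hours total 6,409; headcount total 392.
Composite weights (65% billable hours + 35% headcount): Packaging 0.2046; R&D 0.1930; Receiving 0.1781; Machining 0.2667; Finishing 0.0773; Quality Lab 0.0802.
Proportional shares: Packaging 1,552,471.48; R&D 1,464,699.97; Receiving 1,351,450.39; Machining 2,024,021.75; Finishing 586,476.40; Quality Lab 608,780.01.
Rounded to nearest $10: Packaging $1,552,470; R&D $1,464,700; Receiving $1,351,450; Machining $2,024,020; Finishing $586,480; Quality Lab $608,780. Sum = $7,587,900.
No rounding difference to absorb.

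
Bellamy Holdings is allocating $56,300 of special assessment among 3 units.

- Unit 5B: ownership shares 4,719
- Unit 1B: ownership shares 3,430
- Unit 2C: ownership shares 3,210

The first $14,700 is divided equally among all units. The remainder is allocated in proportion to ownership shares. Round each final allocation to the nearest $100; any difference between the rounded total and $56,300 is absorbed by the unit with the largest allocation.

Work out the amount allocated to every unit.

Unit 5B: $22,100 | Unit 1B: $17,500 | Unit 2C: $16,700

$14,700 shared equally gives $4,900 per unit.
Remainder $41,600 by ownership shares (total 11,359): Unit 5B 17,282.37 → $17,300; Unit 1B 12,561.67 → $12,600; Unit 2C 11,755.96 → $11,800.
Rounding difference −$100 on remainder applied to Unit 5B.
Totals: Unit 5B $4,900 + $17,200 = $22,100; Unit 1B $4,900 + $12,600 = $17,500; Unit 2C $4,900 + $11,800 = $16,700.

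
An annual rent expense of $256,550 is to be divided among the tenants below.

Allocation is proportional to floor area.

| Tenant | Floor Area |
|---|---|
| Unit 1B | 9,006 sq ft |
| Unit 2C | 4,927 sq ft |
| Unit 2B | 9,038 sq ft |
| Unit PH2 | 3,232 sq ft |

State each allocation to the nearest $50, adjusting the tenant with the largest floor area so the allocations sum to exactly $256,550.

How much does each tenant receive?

Unit 1B: $88,200 · Unit 2C: $48,250 · Unit 2B: $88,450 · Unit PH2: $31,650

Total floor area = 9,006 + 4,927 + 9,038 + 3,232 = 26,203.
Raw shares: Unit 1B 88,176.52; Unit 2C 48,239.59; Unit 2B 88,489.83; Unit PH2 31,644.07.
After rounding ($50): Unit 1B $88,200; Unit 2C $48,250; Unit 2B $88,500; Unit PH2 $31,650. Sum = $256,600.
Difference $256,550 − $256,600 = −$50 applied to largest floor area (Unit 2B): Unit 2B becomes $88,450.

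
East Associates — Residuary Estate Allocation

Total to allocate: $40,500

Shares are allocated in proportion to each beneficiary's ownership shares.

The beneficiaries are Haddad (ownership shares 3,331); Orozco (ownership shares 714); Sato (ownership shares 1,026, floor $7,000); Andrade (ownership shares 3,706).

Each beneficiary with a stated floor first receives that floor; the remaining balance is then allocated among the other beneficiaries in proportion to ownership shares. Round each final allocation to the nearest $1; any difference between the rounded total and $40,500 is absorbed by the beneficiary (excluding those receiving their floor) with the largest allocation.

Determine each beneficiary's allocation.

Minimums first: Sato $7,000. Residual $33,500.
Residual split over remaining ownership shares 7,751: Haddad 14,396.66 → $14,397; Orozco 3,085.92 → $3,086; Andrade 16,017.42 → $16,017.

Haddad: $14,397; Orozco: $3,086; Sato: $7,000; Andrade: $16,017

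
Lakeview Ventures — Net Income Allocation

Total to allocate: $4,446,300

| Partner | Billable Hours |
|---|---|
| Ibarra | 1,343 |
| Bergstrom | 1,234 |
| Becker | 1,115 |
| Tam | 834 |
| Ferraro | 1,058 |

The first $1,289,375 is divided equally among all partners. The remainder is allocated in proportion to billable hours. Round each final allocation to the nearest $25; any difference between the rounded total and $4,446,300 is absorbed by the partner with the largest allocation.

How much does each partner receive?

First tranche $1,289,375 split equally: $257,875 each.
Remainder $3,156,925 by billable hours (total 5,584): Ibarra 759,267.60 → $759,275; Bergstrom 697,644.24 → $697,650; Becker 630,367.37 → $630,375; Tam 471,503.48 → $471,500; Ferraro 598,142.31 → $598,150.
Rounding difference −$25 on remainder applied to Ibarra.
Totals: Ibarra $257,875 + $759,250 = $1,017,125; Bergstrom $257,875 + $697,650 = $955,525; Becker $257,875 + $630,375 = $888,250; Tam $257,875 + $471,500 = $729,375; Ferraro $257,875 + $598,150 = $856,025.

Ibarra: $1,017,125 | Bergstrom: $955,525 | Becker: $888,250 | Tam: $729,375 | Ferraro: $856,025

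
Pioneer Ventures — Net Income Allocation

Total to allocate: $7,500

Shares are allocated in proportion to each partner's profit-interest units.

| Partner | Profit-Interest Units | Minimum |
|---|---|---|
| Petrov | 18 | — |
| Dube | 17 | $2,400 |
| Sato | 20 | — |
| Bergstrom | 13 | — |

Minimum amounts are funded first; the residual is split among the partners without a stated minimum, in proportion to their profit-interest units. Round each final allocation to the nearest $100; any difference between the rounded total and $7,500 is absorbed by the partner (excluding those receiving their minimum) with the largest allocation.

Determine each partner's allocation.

Petrov: $1,800 · Dube: $2,400 · Sato: $2,000 · Bergstrom: $1,300

Minimums first: Dube $2,400. Balance $5,100.
Balance split over remaining profit-interest units 51: Petrov 1,800.00 → $1,800; Sato 2,000.00 → $2,000; Bergstrom 1,300.00 → $1,300.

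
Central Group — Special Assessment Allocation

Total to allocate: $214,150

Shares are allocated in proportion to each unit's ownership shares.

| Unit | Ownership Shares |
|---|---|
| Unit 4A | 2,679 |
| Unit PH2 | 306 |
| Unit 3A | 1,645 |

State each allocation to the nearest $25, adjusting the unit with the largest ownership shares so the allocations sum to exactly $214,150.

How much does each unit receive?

Unit 4A: $123,925 · Unit PH2: $14,150 · Unit 3A: $76,075

Total ownership shares = 2,679 + 306 + 1,645 = 4,630.
Raw shares: Unit 4A 123,910.98; Unit PH2 14,153.33; Unit 3A 76,085.69.
At nearest $25: Unit 4A $123,900; Unit PH2 $14,150; Unit 3A $76,075. Sum = $214,125.
Difference $214,150 − $214,125 = +$25 applied to largest ownership shares (Unit 4A): Unit 4A becomes $123,925.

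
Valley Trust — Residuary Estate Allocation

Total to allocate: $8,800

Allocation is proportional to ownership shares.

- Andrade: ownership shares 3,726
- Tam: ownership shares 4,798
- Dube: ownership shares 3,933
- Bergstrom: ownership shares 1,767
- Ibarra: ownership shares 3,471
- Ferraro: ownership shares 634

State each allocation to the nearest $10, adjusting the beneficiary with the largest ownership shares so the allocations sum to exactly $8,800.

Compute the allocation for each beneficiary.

Andrade: $1,790 | Tam: $2,300 | Dube: $1,890 | Bergstrom: $850 | Ibarra: $1,670 | Ferraro: $300

Ownership shares total: 3,726 + 4,798 + 3,933 + 1,767 + 3,471 + 634 = 18,329.
Proportional shares: Andrade 1,788.90; Tam 2,303.58; Dube 1,888.29; Bergstrom 848.36; Ibarra 1,666.47; Ferraro 304.39.
After rounding ($10): Andrade $1,790; Tam $2,300; Dube $1,890; Bergstrom $850; Ibarra $1,670; Ferraro $300. Sum = $8,800.
No rounding difference to absorb.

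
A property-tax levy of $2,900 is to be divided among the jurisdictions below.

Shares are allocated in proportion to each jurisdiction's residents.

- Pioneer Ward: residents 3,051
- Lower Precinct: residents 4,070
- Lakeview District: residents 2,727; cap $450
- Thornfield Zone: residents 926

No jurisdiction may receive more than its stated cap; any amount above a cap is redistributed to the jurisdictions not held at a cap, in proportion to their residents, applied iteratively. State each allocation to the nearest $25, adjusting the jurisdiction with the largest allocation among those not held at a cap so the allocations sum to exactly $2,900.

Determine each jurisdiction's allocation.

Pioneer Ward: $925 | Lower Precinct: $1,250 | Lakeview District: $450 | Thornfield Zone: $275

Residents total: 10,774.
Unconstrained shares: Pioneer Ward 821.23; Lower Precinct 1,095.51; Lakeview District 734.02; Thornfield Zone 249.25.
Cap binds for Lakeview District ($450); residual $2,450 reallocated over remaining residents 8,047.
Shares after redistribution: Pioneer Ward 928.91 → $925; Lower Precinct 1,239.16 → $1,250; Thornfield Zone 281.93 → $275.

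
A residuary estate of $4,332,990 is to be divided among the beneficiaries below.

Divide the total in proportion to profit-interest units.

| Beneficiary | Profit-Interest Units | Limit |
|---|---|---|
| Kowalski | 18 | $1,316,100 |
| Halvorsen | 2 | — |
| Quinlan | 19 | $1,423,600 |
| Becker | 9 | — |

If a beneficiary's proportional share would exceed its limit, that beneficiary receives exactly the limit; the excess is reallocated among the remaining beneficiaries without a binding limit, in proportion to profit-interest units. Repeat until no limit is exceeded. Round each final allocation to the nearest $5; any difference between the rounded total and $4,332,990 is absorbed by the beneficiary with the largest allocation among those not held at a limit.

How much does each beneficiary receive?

Total profit-interest units = 48.
Pro-rata shares before constraints: Kowalski 1,624,871.25; Halvorsen 180,541.25; Quinlan 1,715,141.88; Becker 812,435.62.
Held at cap: Kowalski ($1,316,100), Quinlan ($1,423,600); remaining pool $1,593,290 reallocated over remaining profit-interest units 11.
Redistributed shares: Halvorsen 289,689.09 → $289,690; Becker 1,303,600.91 → $1,303,600.

Kowalski: $1,316,100 · Halvorsen: $289,690 · Quinlan: $1,423,600 · Becker: $1,303,600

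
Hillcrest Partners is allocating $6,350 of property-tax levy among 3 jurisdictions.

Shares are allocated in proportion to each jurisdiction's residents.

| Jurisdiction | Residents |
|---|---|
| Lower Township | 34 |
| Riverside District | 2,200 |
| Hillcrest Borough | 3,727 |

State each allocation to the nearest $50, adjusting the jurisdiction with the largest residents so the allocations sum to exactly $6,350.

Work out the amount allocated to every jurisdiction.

Residents total: 34 + 2,200 + 3,727 = 5,961.
Pro-rata amounts: Lower Township 36.22; Riverside District 2,343.57; Hillcrest Borough 3,970.21.
At nearest $50: Lower Township $50; Riverside District $2,350; Hillcrest Borough $3,950. Sum = $6,350.
Sum already equals the total — no adjustment.

Lower Township: $50 · Riverside District: $2,350 · Hillcrest Borough: $3,950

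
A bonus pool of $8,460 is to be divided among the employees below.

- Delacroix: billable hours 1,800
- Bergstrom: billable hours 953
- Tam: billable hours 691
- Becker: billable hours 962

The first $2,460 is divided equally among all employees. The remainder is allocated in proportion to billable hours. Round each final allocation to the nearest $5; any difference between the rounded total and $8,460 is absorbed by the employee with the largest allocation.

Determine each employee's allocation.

Delacroix: $3,065; Bergstrom: $1,915; Tam: $1,555; Becker: $1,925

$2,460 shared equally gives $615 per employee.
Remainder $6,000 by billable hours (total 4,406): Delacroix 2,451.20 → $2,450; Bergstrom 1,297.78 → $1,300; Tam 940.99 → $940; Becker 1,310.03 → $1,310.
Totals: Delacroix $615 + $2,450 = $3,065; Bergstrom $615 + $1,300 = $1,915; Tam $615 + $940 = $1,555; Becker $615 + $1,310 = $1,925.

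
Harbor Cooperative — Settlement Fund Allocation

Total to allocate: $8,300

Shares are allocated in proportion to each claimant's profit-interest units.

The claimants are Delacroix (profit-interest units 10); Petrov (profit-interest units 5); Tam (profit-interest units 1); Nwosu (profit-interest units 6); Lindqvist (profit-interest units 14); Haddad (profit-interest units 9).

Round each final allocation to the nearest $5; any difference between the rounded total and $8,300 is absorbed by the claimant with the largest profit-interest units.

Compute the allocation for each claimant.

Delacroix: $1,845; Petrov: $920; Tam: $185; Nwosu: $1,105; Lindqvist: $2,585; Haddad: $1,660

Total profit-interest units = 10 + 5 + 1 + 6 + 14 + 9 = 45.
Proportional shares: Delacroix 1,844.44; Petrov 922.22; Tam 184.44; Nwosu 1,106.67; Lindqvist 2,582.22; Haddad 1,660.00.
After rounding ($5): Delacroix $1,845; Petrov $920; Tam $185; Nwosu $1,105; Lindqvist $2,580; Haddad $1,660. Sum = $8,295.
Difference $8,300 − $8,295 = +$5 applied to largest profit-interest units (Lindqvist): Lindqvist becomes $2,585.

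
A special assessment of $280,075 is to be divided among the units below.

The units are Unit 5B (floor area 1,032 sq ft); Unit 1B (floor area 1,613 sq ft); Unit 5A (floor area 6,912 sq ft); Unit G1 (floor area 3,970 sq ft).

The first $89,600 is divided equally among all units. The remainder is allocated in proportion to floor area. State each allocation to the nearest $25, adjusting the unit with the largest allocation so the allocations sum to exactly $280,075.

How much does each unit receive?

$89,600 shared equally gives $22,400 per unit.
Remainder $190,475 by floor area (total 13,527): Unit 5B 14,531.69 → $14,525; Unit 1B 22,712.81 → $22,725; Unit 5A 97,328.54 → $97,325; Unit G1 55,901.96 → $55,900.
Totals: Unit 5B $22,400 + $14,525 = $36,925; Unit 1B $22,400 + $22,725 = $45,125; Unit 5A $22,400 + $97,325 = $119,725; Unit G1 $22,400 + $55,900 = $78,300.

Unit 5B: $36,925 | Unit 1B: $45,125 | Unit 5A: $119,725 | Unit G1: $78,300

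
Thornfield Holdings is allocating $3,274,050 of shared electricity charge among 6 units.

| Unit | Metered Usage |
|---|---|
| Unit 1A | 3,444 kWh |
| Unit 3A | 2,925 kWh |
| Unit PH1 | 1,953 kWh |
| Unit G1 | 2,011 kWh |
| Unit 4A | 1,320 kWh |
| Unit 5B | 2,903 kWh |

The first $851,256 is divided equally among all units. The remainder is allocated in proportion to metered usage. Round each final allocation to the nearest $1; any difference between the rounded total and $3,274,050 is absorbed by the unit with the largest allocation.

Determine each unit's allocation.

Unit 1A: $715,117 | Unit 3A: $628,732 | Unit PH1: $466,946 | Unit G1: $476,600 | Unit 4A: $361,585 | Unit 5B: $625,070

$851,256 shared equally gives $141,876 per unit.
Remainder $2,422,794 by metered usage (total 14,556): Unit 1A 573,241.45 → $573,241; Unit 3A 486,855.76 → $486,856; Unit PH1 325,069.85 → $325,070; Unit G1 334,723.74 → $334,724; Unit 4A 219,709.27 → $219,709; Unit 5B 483,193.94 → $483,194.
Totals: Unit 1A $141,876 + $573,241 = $715,117; Unit 3A $141,876 + $486,856 = $628,732; Unit PH1 $141,876 + $325,070 = $466,946; Unit G1 $141,876 + $334,724 = $476,600; Unit 4A $141,876 + $219,709 = $361,585; Unit 5B $141,876 + $483,194 = $625,070.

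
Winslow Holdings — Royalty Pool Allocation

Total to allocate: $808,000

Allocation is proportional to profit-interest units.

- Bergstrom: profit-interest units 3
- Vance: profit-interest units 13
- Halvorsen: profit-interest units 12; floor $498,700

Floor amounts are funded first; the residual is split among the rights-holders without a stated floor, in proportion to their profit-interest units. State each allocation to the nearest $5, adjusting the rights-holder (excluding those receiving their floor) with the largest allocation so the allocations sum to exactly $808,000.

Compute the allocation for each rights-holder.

Bergstrom: $57,995 · Vance: $251,305 · Halvorsen: $498,700

Minimums first: Halvorsen $498,700. Residual $309,300.
Residual split over remaining profit-interest units 16: Bergstrom 57,993.75 → $57,995; Vance 251,306.25 → $251,305.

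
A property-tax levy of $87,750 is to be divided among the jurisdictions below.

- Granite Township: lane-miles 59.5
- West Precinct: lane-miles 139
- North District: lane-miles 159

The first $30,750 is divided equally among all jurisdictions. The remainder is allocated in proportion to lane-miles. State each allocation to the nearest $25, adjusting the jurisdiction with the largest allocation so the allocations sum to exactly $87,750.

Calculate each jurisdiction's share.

First tranche $30,750 split equally: $10,250 each.
Remainder $57,000 by lane-miles (total 357.5): Granite Township 9,486.71 → $9,475; West Precinct 22,162.24 → $22,150; North District 25,351.05 → $25,350.
Rounding difference +$25 on remainder applied to North District.
Totals: Granite Township $10,250 + $9,475 = $19,725; West Precinct $10,250 + $22,150 = $32,400; North District $10,250 + $25,375 = $35,625.

Granite Township: $19,725; West Precinct: $32,400; North District: $35,625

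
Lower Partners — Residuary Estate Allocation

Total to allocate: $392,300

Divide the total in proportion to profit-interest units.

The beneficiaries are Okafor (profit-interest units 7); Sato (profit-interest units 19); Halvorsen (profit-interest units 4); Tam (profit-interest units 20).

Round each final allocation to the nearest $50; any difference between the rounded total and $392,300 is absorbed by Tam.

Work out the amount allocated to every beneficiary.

Okafor: $54,900 | Sato: $149,050 | Halvorsen: $31,400 | Tam: $156,950

Sum of profit-interest units: 50.
Raw shares: Okafor 7/50 × $392,300 = 54,922.00; Sato 19/50 × $392,300 = 149,074.00; Halvorsen 4/50 × $392,300 = 31,384.00; Tam 20/50 × $392,300 = 156,920.00.
Rounded to nearest $50: Okafor $54,900; Sato $149,050; Halvorsen $31,400; Tam $156,900. Sum = $392,250.
Difference $392,300 − $392,250 = +$50 applied to Tam: Tam becomes $156,950.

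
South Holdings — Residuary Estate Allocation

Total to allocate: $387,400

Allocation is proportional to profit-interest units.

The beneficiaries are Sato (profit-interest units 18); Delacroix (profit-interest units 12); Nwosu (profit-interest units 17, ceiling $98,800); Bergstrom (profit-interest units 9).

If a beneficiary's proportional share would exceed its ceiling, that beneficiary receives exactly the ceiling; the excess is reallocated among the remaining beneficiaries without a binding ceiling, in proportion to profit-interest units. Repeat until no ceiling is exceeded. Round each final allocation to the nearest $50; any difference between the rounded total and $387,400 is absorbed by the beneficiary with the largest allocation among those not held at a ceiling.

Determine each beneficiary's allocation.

Total profit-interest units = 56.
Proportional shares (ignoring caps): Sato 124,521.43; Delacroix 83,014.29; Nwosu 117,603.57; Bergstrom 62,260.71.
Cap binds for Nwosu ($98,800); balance $288,600 reallocated over remaining profit-interest units 39.
Redistributed shares: Sato 133,200.00 → $133,200; Delacroix 88,800.00 → $88,800; Bergstrom 66,600.00 → $66,600.

Sato: $133,200 · Delacroix: $88,800 · Nwosu: $98,800 · Bergstrom: $66,600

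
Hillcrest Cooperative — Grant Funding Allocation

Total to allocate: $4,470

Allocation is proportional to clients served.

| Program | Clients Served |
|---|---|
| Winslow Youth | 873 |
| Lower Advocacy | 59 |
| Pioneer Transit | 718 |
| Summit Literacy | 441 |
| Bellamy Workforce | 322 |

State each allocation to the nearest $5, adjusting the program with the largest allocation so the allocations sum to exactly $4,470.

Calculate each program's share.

Winslow Youth: $1,620 · Lower Advocacy: $110 · Pioneer Transit: $1,330 · Summit Literacy: $815 · Bellamy Workforce: $595

Sum of clients served: 2,413.
Pro-rata amounts: Winslow Youth 873/2,413 × $4,470 = 1,617.20; Lower Advocacy 59/2,413 × $4,470 = 109.30; Pioneer Transit 718/2,413 × $4,470 = 1,330.07; Summit Literacy 441/2,413 × $4,470 = 816.94; Bellamy Workforce 322/2,413 × $4,470 = 596.49.
After rounding ($5): Winslow Youth $1,615; Lower Advocacy $110; Pioneer Transit $1,330; Summit Literacy $815; Bellamy Workforce $595. Sum = $4,465.
Difference $4,470 − $4,465 = +$5 applied to largest allocation (Winslow Youth): Winslow Youth becomes $1,620.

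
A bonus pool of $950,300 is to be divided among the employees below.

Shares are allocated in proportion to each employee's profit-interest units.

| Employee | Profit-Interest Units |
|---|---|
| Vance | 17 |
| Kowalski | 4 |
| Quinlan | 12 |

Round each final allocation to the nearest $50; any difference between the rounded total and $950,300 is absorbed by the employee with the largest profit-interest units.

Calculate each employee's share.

Vance: $489,550 · Kowalski: $115,200 · Quinlan: $345,550

Sum of profit-interest units: 17 + 4 + 12 = 33.
Pro-rata amounts: Vance 489,548.48; Kowalski 115,187.88; Quinlan 345,563.64.
Rounded to nearest $50: Vance $489,550; Kowalski $115,200; Quinlan $345,550. Sum = $950,300.
Sum already equals the total — no adjustment.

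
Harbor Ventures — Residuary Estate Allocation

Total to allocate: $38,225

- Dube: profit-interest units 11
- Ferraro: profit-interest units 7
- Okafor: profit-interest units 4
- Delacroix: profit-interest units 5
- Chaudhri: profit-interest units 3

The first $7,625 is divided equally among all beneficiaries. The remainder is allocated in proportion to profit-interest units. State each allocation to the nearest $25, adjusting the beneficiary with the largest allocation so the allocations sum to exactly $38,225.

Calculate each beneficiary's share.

$7,625 shared equally gives $1,525 per beneficiary.
Remainder $30,600 by profit-interest units (total 30): Dube 11,220.00 → $11,225; Ferraro 7,140.00 → $7,150; Okafor 4,080.00 → $4,075; Delacroix 5,100.00 → $5,100; Chaudhri 3,060.00 → $3,050.
Totals: Dube $1,525 + $11,225 = $12,750; Ferraro $1,525 + $7,150 = $8,675; Okafor $1,525 + $4,075 = $5,600; Delacroix $1,525 + $5,100 = $6,625; Chaudhri $1,525 + $3,050 = $4,575.

Dube: $12,750 | Ferraro: $8,675 | Okafor: $5,600 | Delacroix: $6,625 | Chaudhri: $4,575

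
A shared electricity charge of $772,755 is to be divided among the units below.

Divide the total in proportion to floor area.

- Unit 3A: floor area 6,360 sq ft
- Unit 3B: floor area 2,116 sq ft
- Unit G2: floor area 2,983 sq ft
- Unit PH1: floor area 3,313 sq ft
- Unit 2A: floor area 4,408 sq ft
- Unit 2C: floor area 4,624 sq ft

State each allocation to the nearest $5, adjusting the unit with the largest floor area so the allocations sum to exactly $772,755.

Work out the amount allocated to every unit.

Unit 3A: $206,465; Unit 3B: $68,690; Unit G2: $96,840; Unit PH1: $107,550; Unit 2A: $143,100; Unit 2C: $150,110

Combined floor area = 6,360 + 2,116 + 2,983 + 3,313 + 4,408 + 4,624 = 23,804.
Pro-rata amounts: Unit 3A 206,466.22; Unit 3B 68,692.22; Unit G2 96,837.85; Unit PH1 107,550.72; Unit 2A 143,097.97; Unit 2C 150,110.03.
At nearest $5: Unit 3A $206,465; Unit 3B $68,690; Unit G2 $96,840; Unit PH1 $107,550; Unit 2A $143,100; Unit 2C $150,110. Sum = $772,755.
Sum already equals the total — no adjustment.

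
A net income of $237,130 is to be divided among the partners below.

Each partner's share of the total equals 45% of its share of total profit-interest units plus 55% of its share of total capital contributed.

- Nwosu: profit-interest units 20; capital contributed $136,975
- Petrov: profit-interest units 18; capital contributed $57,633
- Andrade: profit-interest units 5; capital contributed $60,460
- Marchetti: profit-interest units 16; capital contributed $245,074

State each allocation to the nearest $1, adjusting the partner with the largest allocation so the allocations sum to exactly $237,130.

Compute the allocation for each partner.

Totals — profit-interest units 59, capital contributed 500,142.
Composite weights (45% profit-interest units + 55% capital contributed): Nwosu 0.3032; Petrov 0.2007; Andrade 0.1046; Marchetti 0.3915.
Unrounded shares: Nwosu 71,891.20; Petrov 47,584.03; Andrade 24,809.18; Marchetti 92,845.59.
Rounded to nearest $1: Nwosu $71,891; Petrov $47,584; Andrade $24,809; Marchetti $92,846. Sum = $237,130.
No rounding difference to absorb.

Nwosu: $71,891 · Petrov: $47,584 · Andrade: $24,809 · Marchetti: $92,846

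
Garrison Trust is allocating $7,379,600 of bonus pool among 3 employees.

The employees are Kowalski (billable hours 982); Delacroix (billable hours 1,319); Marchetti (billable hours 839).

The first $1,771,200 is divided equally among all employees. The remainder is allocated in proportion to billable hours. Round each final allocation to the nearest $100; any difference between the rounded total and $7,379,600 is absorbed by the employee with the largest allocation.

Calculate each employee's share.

Kowalski: $2,344,400 | Delacroix: $2,946,200 | Marchetti: $2,089,000

First tranche $1,771,200 split equally: $590,400 each.
Remainder $5,608,400 by billable hours (total 3,140): Kowalski 1,753,964.59 → $1,754,000; Delacroix 2,355,885.22 → $2,355,900; Marchetti 1,498,550.19 → $1,498,600.
Rounding difference −$100 on remainder applied to Delacroix.
Totals: Kowalski $590,400 + $1,754,000 = $2,344,400; Delacroix $590,400 + $2,355,800 = $2,946,200; Marchetti $590,400 + $1,498,600 = $2,089,000.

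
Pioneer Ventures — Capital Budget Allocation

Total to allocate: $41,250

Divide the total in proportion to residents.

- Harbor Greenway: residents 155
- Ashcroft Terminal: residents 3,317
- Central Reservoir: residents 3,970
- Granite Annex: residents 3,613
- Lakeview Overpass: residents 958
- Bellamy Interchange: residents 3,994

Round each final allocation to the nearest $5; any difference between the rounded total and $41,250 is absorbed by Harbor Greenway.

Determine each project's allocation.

Harbor Greenway: $395 | Ashcroft Terminal: $8,550 | Central Reservoir: $10,230 | Granite Annex: $9,310 | Lakeview Overpass: $2,470 | Bellamy Interchange: $10,295

Sum of residents: 16,007.
Pro-rata amounts: Harbor Greenway 155/16,007 × $41,250 = 399.43; Ashcroft Terminal 3,317/16,007 × $41,250 = 8,547.90; Central Reservoir 3,970/16,007 × $41,250 = 10,230.68; Granite Annex 3,613/16,007 × $41,250 = 9,310.69; Lakeview Overpass 958/16,007 × $41,250 = 2,468.76; Bellamy Interchange 3,994/16,007 × $41,250 = 10,292.53.
At nearest $5: Harbor Greenway $400; Ashcroft Terminal $8,550; Central Reservoir $10,230; Granite Annex $9,310; Lakeview Overpass $2,470; Bellamy Interchange $10,295. Sum = $41,255.
Difference $41,250 − $41,255 = −$5 applied to Harbor Greenway: Harbor Greenway becomes $395.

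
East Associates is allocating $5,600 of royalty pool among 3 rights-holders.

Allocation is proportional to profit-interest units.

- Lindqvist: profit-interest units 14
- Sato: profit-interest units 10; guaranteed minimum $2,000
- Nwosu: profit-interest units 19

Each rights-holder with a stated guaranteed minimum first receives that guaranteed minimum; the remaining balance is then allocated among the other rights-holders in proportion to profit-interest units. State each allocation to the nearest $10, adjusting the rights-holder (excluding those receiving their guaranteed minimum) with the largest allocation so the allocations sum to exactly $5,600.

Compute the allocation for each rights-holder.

Guaranteed amounts: Sato $2,000. Remaining pool $3,600.
Remaining pool split over remaining profit-interest units 33: Lindqvist 1,527.27 → $1,530; Nwosu 2,072.73 → $2,070.

Lindqvist: $1,530 · Sato: $2,000 · Nwosu: $2,070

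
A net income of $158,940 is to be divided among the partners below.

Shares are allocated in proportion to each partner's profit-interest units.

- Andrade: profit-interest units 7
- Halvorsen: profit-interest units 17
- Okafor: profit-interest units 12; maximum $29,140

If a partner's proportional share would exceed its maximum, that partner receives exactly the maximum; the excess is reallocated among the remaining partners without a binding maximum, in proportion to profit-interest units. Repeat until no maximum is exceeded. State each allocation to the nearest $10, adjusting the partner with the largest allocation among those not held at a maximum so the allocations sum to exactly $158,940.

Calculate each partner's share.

Andrade: $37,860; Halvorsen: $91,940; Okafor: $29,140

Profit-interest units total: 36.
Unconstrained shares: Andrade 30,905.00; Halvorsen 75,055.00; Okafor 52,980.00.
Capped: Okafor ($29,140); residual $129,800 reallocated over remaining profit-interest units 24.
Shares after redistribution: Andrade 37,858.33 → $37,860; Halvorsen 91,941.67 → $91,940.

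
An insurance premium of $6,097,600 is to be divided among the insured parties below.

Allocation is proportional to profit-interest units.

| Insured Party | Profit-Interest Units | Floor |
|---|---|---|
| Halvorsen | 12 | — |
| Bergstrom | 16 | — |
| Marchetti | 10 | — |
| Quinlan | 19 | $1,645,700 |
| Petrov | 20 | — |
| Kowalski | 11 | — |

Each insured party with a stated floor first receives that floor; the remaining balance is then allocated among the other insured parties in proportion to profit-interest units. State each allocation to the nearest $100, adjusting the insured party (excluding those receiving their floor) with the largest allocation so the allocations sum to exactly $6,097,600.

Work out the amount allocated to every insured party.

Halvorsen: $774,200 | Bergstrom: $1,032,300 | Marchetti: $645,200 | Quinlan: $1,645,700 | Petrov: $1,290,500 | Kowalski: $709,700

Guaranteed amounts: Quinlan $1,645,700. Remaining pool $4,451,900.
Remaining pool split over remaining profit-interest units 69: Halvorsen 774,243.48 → $774,200; Bergstrom 1,032,324.64 → $1,032,300; Marchetti 645,202.90 → $645,200; Petrov 1,290,405.80 → $1,290,400; Kowalski 709,723.19 → $709,700.
Rounding difference +$100 applied to Petrov → $1,290,500.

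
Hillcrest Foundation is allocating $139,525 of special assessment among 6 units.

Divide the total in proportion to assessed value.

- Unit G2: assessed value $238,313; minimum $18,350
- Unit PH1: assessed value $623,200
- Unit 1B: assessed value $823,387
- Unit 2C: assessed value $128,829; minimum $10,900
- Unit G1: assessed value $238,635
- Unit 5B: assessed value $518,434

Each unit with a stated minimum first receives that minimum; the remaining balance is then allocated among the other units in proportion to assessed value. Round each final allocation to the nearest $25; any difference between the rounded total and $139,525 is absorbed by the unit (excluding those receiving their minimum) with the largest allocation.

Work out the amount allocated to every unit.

Guaranteed amounts: Unit G2 $18,350; Unit 2C $10,900. Balance $110,275.
Balance split over remaining assessed value 2,203,656: Unit PH1 31,186.07 → $31,175; Unit 1B 41,203.80 → $41,200; Unit G1 11,941.73 → $11,950; Unit 5B 25,943.39 → $25,950.

Unit G2: $18,350 · Unit PH1: $31,175 · Unit 1B: $41,200 · Unit 2C: $10,900 · Unit G1: $11,950 · Unit 5B: $25,950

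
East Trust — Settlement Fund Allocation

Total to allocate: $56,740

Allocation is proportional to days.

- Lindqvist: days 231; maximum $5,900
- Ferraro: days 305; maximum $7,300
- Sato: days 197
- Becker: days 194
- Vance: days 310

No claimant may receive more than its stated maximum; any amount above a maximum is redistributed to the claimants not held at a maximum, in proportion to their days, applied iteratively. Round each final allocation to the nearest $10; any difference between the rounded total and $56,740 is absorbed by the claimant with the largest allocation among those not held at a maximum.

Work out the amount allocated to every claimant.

Lindqvist: $5,900 · Ferraro: $7,300 · Sato: $12,240 · Becker: $12,050 · Vance: $19,250

Sum of days: 1,237.
Pro-rata shares before constraints: Lindqvist 10,595.75; Ferraro 13,990.06; Sato 9,036.20; Becker 8,898.59; Vance 14,219.40.
Cap binds for Lindqvist ($5,900), Ferraro ($7,300); balance $43,540 reallocated over remaining days 701.
Shares after redistribution: Sato 12,235.92 → $12,240; Becker 12,049.59 → $12,050; Vance 19,254.49 → $19,250.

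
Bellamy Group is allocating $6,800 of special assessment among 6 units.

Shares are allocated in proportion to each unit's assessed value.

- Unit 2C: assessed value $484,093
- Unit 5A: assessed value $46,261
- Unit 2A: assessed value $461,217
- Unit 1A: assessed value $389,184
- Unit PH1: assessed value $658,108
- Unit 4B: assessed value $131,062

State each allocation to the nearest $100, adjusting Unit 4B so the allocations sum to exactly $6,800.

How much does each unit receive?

Sum of assessed value: 2,169,925.
Pro-rata amounts: Unit 2C 484,093/2,169,925 × $6,800 = 1,517.03; Unit 5A 46,261/2,169,925 × $6,800 = 144.97; Unit 2A 461,217/2,169,925 × $6,800 = 1,445.34; Unit 1A 389,184/2,169,925 × $6,800 = 1,219.60; Unit PH1 658,108/2,169,925 × $6,800 = 2,062.35; Unit 4B 131,062/2,169,925 × $6,800 = 410.72.
Rounded to nearest $100: Unit 2C $1,500; Unit 5A $100; Unit 2A $1,400; Unit 1A $1,200; Unit PH1 $2,100; Unit 4B $400. Sum = $6,700.
Difference $6,800 − $6,700 = +$100 applied to Unit 4B: Unit 4B becomes $500.

Unit 2C: $1,500 · Unit 5A: $100 · Unit 2A: $1,400 · Unit 1A: $1,200 · Unit PH1: $2,100 · Unit 4B: $500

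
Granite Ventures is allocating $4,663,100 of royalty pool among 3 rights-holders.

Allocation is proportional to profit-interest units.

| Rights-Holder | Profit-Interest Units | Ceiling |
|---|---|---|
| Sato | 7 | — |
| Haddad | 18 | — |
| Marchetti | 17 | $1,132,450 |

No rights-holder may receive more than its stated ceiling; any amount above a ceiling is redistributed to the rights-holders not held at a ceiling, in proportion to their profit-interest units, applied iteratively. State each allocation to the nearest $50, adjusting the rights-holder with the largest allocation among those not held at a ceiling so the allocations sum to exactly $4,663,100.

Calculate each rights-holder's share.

Sato: $988,600; Haddad: $2,542,050; Marchetti: $1,132,450

Combined profit-interest units = 42.
Unconstrained shares: Sato 777,183.33; Haddad 1,998,471.43; Marchetti 1,887,445.24.
Capped: Marchetti ($1,132,450); remaining pool $3,530,650 reallocated over remaining profit-interest units 25.
Remaining shares: Sato 988,582.00 → $988,600; Haddad 2,542,068.00 → $2,542,050.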